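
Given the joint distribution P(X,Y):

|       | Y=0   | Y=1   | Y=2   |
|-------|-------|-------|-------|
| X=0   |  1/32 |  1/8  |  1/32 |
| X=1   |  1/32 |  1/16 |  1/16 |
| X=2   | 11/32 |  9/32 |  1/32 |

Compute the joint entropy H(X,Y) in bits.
2.5443 bits

H(X,Y) = -Σ_{x,y} P(x,y) log₂ P(x,y). Per-cell terms -P(x,y)·log₂P(x,y):
  X=0: 0.15625, 0.37500, 0.15625
  X=1: 0.15625, 0.25000, 0.25000
  X=2: 0.52957, 0.51471, 0.15625
Sum of the 9 terms: H(X,Y) = 2.5443 bits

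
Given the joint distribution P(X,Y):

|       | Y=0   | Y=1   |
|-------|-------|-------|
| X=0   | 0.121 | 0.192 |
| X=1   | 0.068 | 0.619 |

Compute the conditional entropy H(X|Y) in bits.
0.8185 bits

H(X|Y) = H(X,Y) - H(Y)

H(X,Y) = -Σ_{x,y} P(x,y) log₂ P(x,y). Per-cell terms -P(x,y)·log₂P(x,y):
  X=0: 0.36868, 0.45712
  X=1: 0.26373, 0.42834
Sum of the 4 terms: H(X,Y) = 1.5179 bits

Marginal of Y (column sums):
  P(Y=0) = 0.121 + 0.068 = 0.189
  P(Y=1) = 0.192 + 0.619 = 0.811
H(Y) = -[0.189·log₂(0.189) + 0.811·log₂(0.811)]
  = 0.45427 + 0.24511 = 0.6994 bits

H(X|Y) = H(X,Y) - H(Y) = 1.5179 - 0.6994 = 0.8185 bits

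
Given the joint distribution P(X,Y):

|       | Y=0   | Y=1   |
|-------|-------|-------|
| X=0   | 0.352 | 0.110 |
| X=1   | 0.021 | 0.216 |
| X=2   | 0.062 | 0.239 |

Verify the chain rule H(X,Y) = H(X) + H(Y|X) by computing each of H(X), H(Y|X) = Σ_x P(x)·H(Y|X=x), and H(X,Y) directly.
H(X) = 1.5283 bits, H(Y|X) = 0.6890 bits, H(X,Y) = 2.2174 bits

Marginal of X (row sums):
  P(X=0) = 0.352 + 0.110 = 0.462
  P(X=1) = 0.021 + 0.216 = 0.237
  P(X=2) = 0.062 + 0.239 = 0.301
H(X) = -[0.462·log₂(0.462) + 0.237·log₂(0.237) + 0.301·log₂(0.301)]
  = 0.51468 + 0.49226 + 0.52138 = 1.5283 bits

H(Y|X) = Σ_x P(x)·H(Y|X=x):
  X=0: P(X=0) = 0.462, P(Y|X=0) = (16/21, 5/21) → H(Y|X=0) = 0.79186
  X=1: P(X=1) = 0.237, P(Y|X=1) = (7/79, 72/79) → H(Y|X=1) = 0.43180
  X=2: P(X=2) = 0.301, P(Y|X=2) = (62/301, 239/301) → H(Y|X=2) = 0.73373
H(Y|X) = 0.462·0.79186 + 0.237·0.43180 + 0.301·0.73373 = 0.6890 bits

H(X,Y) = -Σ_{x,y} P(x,y) log₂ P(x,y). Per-cell terms -P(x,y)·log₂P(x,y):
  X=0: 0.53024, 0.35029
  X=1: 0.11704, 0.47755
  X=2: 0.24872, 0.49352
Sum of the 6 terms: H(X,Y) = 2.2174 bits

Chain rule check:
  H(X) + H(Y|X) = 1.5283 + 0.6890 = 2.2173 bits
  H(X,Y) = 2.2174 bits
✓ Chain rule verified (Δ = 0.0001 is 4-dp rounding noise: each of the three values was rounded independently).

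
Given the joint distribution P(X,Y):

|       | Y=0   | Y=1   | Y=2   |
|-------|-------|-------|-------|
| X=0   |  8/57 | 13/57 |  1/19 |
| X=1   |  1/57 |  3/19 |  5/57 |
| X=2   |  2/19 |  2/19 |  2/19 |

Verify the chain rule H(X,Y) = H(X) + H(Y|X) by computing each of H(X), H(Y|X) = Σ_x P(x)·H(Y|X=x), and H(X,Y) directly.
H(X) = 1.5574 bits, H(Y|X) = 1.4065 bits, H(X,Y) = 2.9640 bits

Marginal of X (row sums):
  P(X=0) = 8/57 + 13/57 + 1/19 = 8/19
  P(X=1) = 1/57 + 3/19 + 5/57 = 5/19
  P(X=2) = 2/19 + 2/19 + 2/19 = 6/19
H(X) = -[(8/19)·log₂(8/19) + (5/19)·log₂(5/19) + (6/19)·log₂(6/19)]
  = 0.52544 + 0.50684 + 0.52515 = 1.5574 bits

H(Y|X) = Σ_x P(x)·H(Y|X=x):
  X=0: P(X=0) = 8/19, P(Y|X=0) = (1/3, 13/24, 1/8) → H(Y|X=0) = 1.38244
  X=1: P(X=1) = 5/19, P(Y|X=1) = (1/15, 3/5, 1/3) → H(Y|X=1) = 1.23096
  X=2: P(X=2) = 6/19, P(Y|X=2) = (1/3, 1/3, 1/3) → H(Y|X=2) = 1.58496
H(Y|X) = (8/19)·1.38244 + (5/19)·1.23096 + (6/19)·1.58496 = 1.4065 bits

H(X,Y) = -Σ_{x,y} P(x,y) log₂ P(x,y). Per-cell terms -P(x,y)·log₂P(x,y):
  X=0: 0.39760, 0.48635, 0.22358
  X=1: 0.10233, 0.42047, 0.30798
  X=2: 0.34189, 0.34189, 0.34189
Sum of the 9 terms: H(X,Y) = 2.9640 bits

Chain rule check:
  H(X) + H(Y|X) = 1.5574 + 1.4065 = 2.9639 bits
  H(X,Y) = 2.9640 bits
✓ Chain rule verified (Δ = 0.0001 is 4-dp rounding noise: each of the three values was rounded independently).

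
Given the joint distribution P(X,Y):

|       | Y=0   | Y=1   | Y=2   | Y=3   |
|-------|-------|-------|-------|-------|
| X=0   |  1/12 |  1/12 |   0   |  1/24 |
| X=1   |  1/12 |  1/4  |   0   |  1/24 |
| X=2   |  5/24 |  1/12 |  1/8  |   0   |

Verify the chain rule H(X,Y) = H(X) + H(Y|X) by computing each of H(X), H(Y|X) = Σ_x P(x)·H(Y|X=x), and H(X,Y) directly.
H(X) = 1.5284 bits, H(Y|X) = 1.3952 bits, H(X,Y) = 2.9235 bits

Marginal of X (row sums):
  P(X=0) = 1/12 + 1/12 + 0 + 1/24 = 5/24
  P(X=1) = 1/12 + 1/4 + 0 + 1/24 = 3/8
  P(X=2) = 5/24 + 1/12 + 1/8 + 0 = 5/12
H(X) = -[(5/24)·log₂(5/24) + (3/8)·log₂(3/8) + (5/12)·log₂(5/12)]
  = 0.471466 + 0.530639 + 0.526264 = 1.5284 bits

H(Y|X) = Σ_x P(x)·H(Y|X=x):
  X=0: P(X=0) = 5/24, P(Y|X=0) = (2/5, 2/5, 0, 1/5) → H(Y|X=0) = 1.521928
  X=1: P(X=1) = 3/8, P(Y|X=1) = (2/9, 2/3, 0, 1/9) → H(Y|X=1) = 1.224394
  X=2: P(X=2) = 5/12, P(Y|X=2) = (1/2, 1/5, 3/10, 0) → H(Y|X=2) = 1.485475
H(Y|X) = (5/24)·1.521928 + (3/8)·1.224394 + (5/12)·1.485475 = 1.3952 bits

H(X,Y) = -Σ_{x,y} P(x,y) log₂ P(x,y). Per-cell terms -P(x,y)·log₂P(x,y):
  X=0: 0.298747, 0.298747, 0.000000, 0.191040
  X=1: 0.298747, 0.500000, 0.000000, 0.191040
  X=2: 0.471466, 0.298747, 0.375000, 0.000000
  (cells with P = 0 contribute 0)
Sum of the 12 terms: H(X,Y) = 2.9235 bits

Chain rule check:
  H(X) + H(Y|X) = 1.5284 + 1.3952 = 2.9236 bits
  H(X,Y) = 2.9235 bits
✓ Chain rule verified (Δ = 0.0001 is 4-dp rounding noise: each of the three values was rounded independently).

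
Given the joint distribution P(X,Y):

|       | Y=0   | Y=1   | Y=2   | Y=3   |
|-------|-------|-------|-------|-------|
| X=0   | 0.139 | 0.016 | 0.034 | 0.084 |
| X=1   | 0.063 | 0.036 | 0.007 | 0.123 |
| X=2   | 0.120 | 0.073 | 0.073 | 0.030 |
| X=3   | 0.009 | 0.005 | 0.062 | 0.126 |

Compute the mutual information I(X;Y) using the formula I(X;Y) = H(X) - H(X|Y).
0.2689 bits

I(X;Y) = H(X) - H(X|Y)

Marginal of X (row sums):
  P(X=0) = 0.139 + 0.016 + 0.034 + 0.084 = 0.273
  P(X=1) = 0.063 + 0.036 + 0.007 + 0.123 = 0.229
  P(X=2) = 0.120 + 0.073 + 0.073 + 0.030 = 0.296
  P(X=3) = 0.009 + 0.005 + 0.062 + 0.126 = 0.202
H(X) = -[0.273·log₂(0.273) + 0.229·log₂(0.229) + 0.296·log₂(0.296) + 0.202·log₂(0.202)]
  = 0.51134 + 0.48699 + 0.51987 + 0.46613 = 1.98433 bits

Marginal of Y (column sums):
  P(Y=0) = 0.139 + 0.063 + 0.120 + 0.009 = 0.331
  P(Y=1) = 0.016 + 0.036 + 0.073 + 0.005 = 0.130
  P(Y=2) = 0.034 + 0.007 + 0.073 + 0.062 = 0.176
  P(Y=3) = 0.084 + 0.123 + 0.030 + 0.126 = 0.363
H(X|Y) = Σ_y P(y)·H(X|Y=y):
  Y=0: P(Y=0) = 0.331, P(X|Y=0) = (139/331, 63/331, 120/331, 9/331) → H(X|Y=0) = 1.65329
  Y=1: P(Y=1) = 0.130, P(X|Y=1) = (8/65, 18/65, 73/130, 1/26) → H(X|Y=1) = 1.53326
  Y=2: P(Y=2) = 0.176, P(X|Y=2) = (17/88, 7/176, 73/176, 31/88) → H(X|Y=2) = 1.70010
  Y=3: P(Y=3) = 0.363, P(X|Y=3) = (28/121, 41/121, 10/121, 42/121) → H(X|Y=3) = 1.84480
H(X|Y) = 0.331·1.65329 + 0.130·1.53326 + 0.176·1.70010 + 0.363·1.84480 = 1.71544 bits

I(X;Y) = H(X) - H(X|Y) = 1.98433 - 1.71544 = 0.2689 bits

Cross-check via I(X;Y) = H(X) + H(Y) - H(X,Y): computing H(Y) from the column sums and H(X,Y) from the 16 cells in the same way gives H(Y) = 1.88243 bits and H(X,Y) = 3.59787 bits, so
I(X;Y) = 1.98433 + 1.88243 - 3.59787 = 0.2689 bits ✓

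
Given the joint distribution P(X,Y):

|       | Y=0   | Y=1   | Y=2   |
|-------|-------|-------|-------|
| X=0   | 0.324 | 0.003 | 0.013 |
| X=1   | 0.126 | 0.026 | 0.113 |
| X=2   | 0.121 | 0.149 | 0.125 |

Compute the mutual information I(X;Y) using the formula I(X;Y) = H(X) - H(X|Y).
0.3164 bits

I(X;Y) = H(X) - H(X|Y)

Marginal of X (row sums):
  P(X=0) = 0.324 + 0.003 + 0.013 = 0.340
  P(X=1) = 0.126 + 0.026 + 0.113 = 0.265
  P(X=2) = 0.121 + 0.149 + 0.125 = 0.395
H(X) = -[0.340·log₂(0.340) + 0.265·log₂(0.265) + 0.395·log₂(0.395)]
  = 0.5292 + 0.5077 + 0.5293 = 1.5662 bits

Marginal of Y (column sums):
  P(Y=0) = 0.324 + 0.126 + 0.121 = 0.571
  P(Y=1) = 0.003 + 0.026 + 0.149 = 0.178
  P(Y=2) = 0.013 + 0.113 + 0.125 = 0.251
H(X|Y) = Σ_y P(y)·H(X|Y=y):
  Y=0: P(Y=0) = 0.571, P(X|Y=0) = (324/571, 126/571, 121/571) → H(X|Y=0) = 1.4193
  Y=1: P(Y=1) = 0.178, P(X|Y=1) = (3/178, 13/89, 149/178) → H(X|Y=1) = 0.7194
  Y=2: P(Y=2) = 0.251, P(X|Y=2) = (13/251, 113/251, 125/251) → H(X|Y=2) = 1.2404
H(X|Y) = 0.571·1.4193 + 0.178·0.7194 + 0.251·1.2404 = 1.2498 bits

I(X;Y) = H(X) - H(X|Y) = 1.5662 - 1.2498 = 0.3164 bits

Cross-check via I(X;Y) = H(X) + H(Y) - H(X,Y): computing H(Y) from the column sums and H(X,Y) from the 9 cells in the same way gives H(Y) = 1.4054 bits and H(X,Y) = 2.6552 bits, so
I(X;Y) = 1.5662 + 1.4054 - 2.6552 = 0.3164 bits ✓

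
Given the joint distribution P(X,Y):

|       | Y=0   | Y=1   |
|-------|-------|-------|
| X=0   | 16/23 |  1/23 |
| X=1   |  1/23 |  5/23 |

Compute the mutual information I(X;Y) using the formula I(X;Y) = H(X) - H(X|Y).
0.4199 bits

I(X;Y) = H(X) - H(X|Y)

Marginal of X (row sums):
  P(X=0) = 16/23 + 1/23 = 17/23
  P(X=1) = 1/23 + 5/23 = 6/23
H(X) = -[(17/23)·log₂(17/23) + (6/23)·log₂(6/23)]
  = 0.322334 + 0.505722 = 0.82806 bits

Marginal of Y (column sums):
  P(Y=0) = 16/23 + 1/23 = 17/23
  P(Y=1) = 1/23 + 5/23 = 6/23
H(X|Y) = Σ_y P(y)·H(X|Y=y):
  Y=0: P(Y=0) = 17/23, P(X|Y=0) = (16/17, 1/17) → H(X|Y=0) = 0.322757
  Y=1: P(Y=1) = 6/23, P(X|Y=1) = (1/6, 5/6) → H(X|Y=1) = 0.650022
H(X|Y) = (17/23)·0.322757 + (6/23)·0.650022 = 0.40813 bits

I(X;Y) = H(X) - H(X|Y) = 0.82806 - 0.40813 = 0.4199 bits

Cross-check via I(X;Y) = H(X) + H(Y) - H(X,Y): computing H(Y) from the column sums and H(X,Y) from the 4 cells in the same way gives H(Y) = 0.82806 bits and H(X,Y) = 1.23619 bits, so
I(X;Y) = 0.82806 + 0.82806 - 1.23619 = 0.4199 bits ✓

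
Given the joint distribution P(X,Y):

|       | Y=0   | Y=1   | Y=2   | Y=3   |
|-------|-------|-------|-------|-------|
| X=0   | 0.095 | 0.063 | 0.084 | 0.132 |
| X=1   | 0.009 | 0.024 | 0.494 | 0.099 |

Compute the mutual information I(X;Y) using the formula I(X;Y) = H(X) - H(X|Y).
0.2623 bits

I(X;Y) = H(X) - H(X|Y)

Marginal of X (row sums):
  P(X=0) = 0.095 + 0.063 + 0.084 + 0.132 = 0.374
  P(X=1) = 0.009 + 0.024 + 0.494 + 0.099 = 0.626
H(X) = -[0.374·log₂(0.374) + 0.626·log₂(0.626)]
  = 0.53066 + 0.42303 = 0.9537 bits

Marginal of Y (column sums):
  P(Y=0) = 0.095 + 0.009 = 0.104
  P(Y=1) = 0.063 + 0.024 = 0.087
  P(Y=2) = 0.084 + 0.494 = 0.578
  P(Y=3) = 0.132 + 0.099 = 0.231
H(X|Y) = Σ_y P(y)·H(X|Y=y):
  Y=0: P(Y=0) = 0.104, P(X|Y=0) = (95/104, 9/104) → H(X|Y=0) = 0.42481
  Y=1: P(Y=1) = 0.087, P(X|Y=1) = (21/29, 8/29) → H(X|Y=1) = 0.84975
  Y=2: P(Y=2) = 0.578, P(X|Y=2) = (42/289, 247/289) → H(X|Y=2) = 0.59803
  Y=3: P(Y=3) = 0.231, P(X|Y=3) = (4/7, 3/7) → H(X|Y=3) = 0.98523
H(X|Y) = 0.104·0.42481 + 0.087·0.84975 + 0.578·0.59803 + 0.231·0.98523 = 0.6914 bits

I(X;Y) = H(X) - H(X|Y) = 0.9537 - 0.6914 = 0.2623 bits

Cross-check via I(X;Y) = H(X) + H(Y) - H(X,Y): computing H(Y) from the column sums and H(X,Y) from the 8 cells in the same way gives H(Y) = 1.5915 bits and H(X,Y) = 2.2829 bits, so
I(X;Y) = 0.9537 + 1.5915 - 2.2829 = 0.2623 bits ✓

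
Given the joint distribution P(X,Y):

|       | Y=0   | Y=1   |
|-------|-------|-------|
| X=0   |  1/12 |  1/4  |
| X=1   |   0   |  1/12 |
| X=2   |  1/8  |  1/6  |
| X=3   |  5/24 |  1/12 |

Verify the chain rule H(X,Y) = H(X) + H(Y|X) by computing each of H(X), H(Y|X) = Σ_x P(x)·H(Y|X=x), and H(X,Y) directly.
H(X) = 1.8640 bits, H(Y|X) = 0.8095 bits, H(X,Y) = 2.6735 bits

Marginal of X (row sums):
  P(X=0) = 1/12 + 1/4 = 1/3
  P(X=1) = 0 + 1/12 = 1/12
  P(X=2) = 1/8 + 1/6 = 7/24
  P(X=3) = 5/24 + 1/12 = 7/24
H(X) = -[(1/3)·log₂(1/3) + (1/12)·log₂(1/12) + (7/24)·log₂(7/24) + (7/24)·log₂(7/24)]
  = 0.528321 + 0.298747 + 0.518469 + 0.518469 = 1.8640 bits

H(Y|X) = Σ_x P(x)·H(Y|X=x):
  X=0: P(X=0) = 1/3, P(Y|X=0) = (1/4, 3/4) → H(Y|X=0) = 0.811278
  X=1: P(X=1) = 1/12, P(Y|X=1) = (0, 1) → H(Y|X=1) = 0.000000
  X=2: P(X=2) = 7/24, P(Y|X=2) = (3/7, 4/7) → H(Y|X=2) = 0.985228
  X=3: P(X=3) = 7/24, P(Y|X=3) = (5/7, 2/7) → H(Y|X=3) = 0.863121
H(Y|X) = (1/3)·0.811278 + (1/12)·0.000000 + (7/24)·0.985228 + (7/24)·0.863121 = 0.8095 bits

H(X,Y) = -Σ_{x,y} P(x,y) log₂ P(x,y). Per-cell terms -P(x,y)·log₂P(x,y):
  X=0: 0.298747, 0.500000
  X=1: 0.000000, 0.298747
  X=2: 0.375000, 0.430827
  X=3: 0.471466, 0.298747
  (cells with P = 0 contribute 0)
Sum of the 8 terms: H(X,Y) = 2.6735 bits

Chain rule check:
  H(X) + H(Y|X) = 1.8640 + 0.8095 = 2.6735 bits
  H(X,Y) = 2.6735 bits
✓ Chain rule verified.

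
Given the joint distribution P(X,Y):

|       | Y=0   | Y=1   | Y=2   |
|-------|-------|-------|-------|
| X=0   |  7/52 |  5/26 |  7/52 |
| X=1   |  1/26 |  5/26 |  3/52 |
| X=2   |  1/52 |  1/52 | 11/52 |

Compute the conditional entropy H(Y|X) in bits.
1.2730 bits

H(Y|X) = H(X,Y) - H(X)

H(X,Y) = -Σ_{x,y} P(x,y) log₂ P(x,y). Per-cell terms -P(x,y)·log₂P(x,y):
  X=0: 0.38945, 0.45741, 0.38945
  X=1: 0.18079, 0.45741, 0.23743
  X=2: 0.10962, 0.10962, 0.47406
Sum of the 9 terms: H(X,Y) = 2.8052 bits

Marginal of X (row sums):
  P(X=0) = 7/52 + 5/26 + 7/52 = 6/13
  P(X=1) = 1/26 + 5/26 + 3/52 = 15/52
  P(X=2) = 1/52 + 1/52 + 11/52 = 1/4
H(X) = -[(6/13)·log₂(6/13) + (15/52)·log₂(15/52) + (1/4)·log₂(1/4)]
  = 0.51484 + 0.51737 + 0.50000 = 1.5322 bits

H(Y|X) = H(X,Y) - H(X) = 2.8052 - 1.5322 = 1.2730 bits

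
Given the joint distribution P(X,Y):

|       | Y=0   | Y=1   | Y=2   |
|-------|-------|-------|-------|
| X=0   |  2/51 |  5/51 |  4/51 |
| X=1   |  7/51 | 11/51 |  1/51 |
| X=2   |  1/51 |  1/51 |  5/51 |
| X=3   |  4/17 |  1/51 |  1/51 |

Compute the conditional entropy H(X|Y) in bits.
1.5152 bits

H(X|Y) = H(X,Y) - H(Y)

H(X,Y) = -Σ_{x,y} P(x,y) log₂ P(x,y). Per-cell terms -P(x,y)·log₂P(x,y):
  X=0: 0.183232, 0.328480, 0.288033
  X=1: 0.393245, 0.477312, 0.111224
  X=2: 0.111224, 0.111224, 0.328480
  X=3: 0.491168, 0.111224, 0.111224
Sum of the 12 terms: H(X,Y) = 3.04607 bits

Marginal of Y (column sums):
  P(Y=0) = 2/51 + 7/51 + 1/51 + 4/17 = 22/51
  P(Y=1) = 5/51 + 11/51 + 1/51 + 1/51 = 6/17
  P(Y=2) = 4/51 + 1/51 + 5/51 + 1/51 = 11/51
H(Y) = -[(22/51)·log₂(22/51) + (6/17)·log₂(6/17) + (11/51)·log₂(11/51)]
  = 0.523252 + 0.530294 + 0.477312 = 1.53086 bits

H(X|Y) = H(X,Y) - H(Y) = 3.04607 - 1.53086 = 1.5152 bits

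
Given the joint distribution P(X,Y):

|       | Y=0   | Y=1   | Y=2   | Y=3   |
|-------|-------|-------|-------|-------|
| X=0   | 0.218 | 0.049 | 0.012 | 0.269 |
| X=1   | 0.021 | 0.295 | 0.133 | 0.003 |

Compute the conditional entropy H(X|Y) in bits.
0.3893 bits

H(X|Y) = H(X,Y) - H(Y)

H(X,Y) = -Σ_{x,y} P(x,y) log₂ P(x,y). Per-cell terms -P(x,y)·log₂P(x,y):
  X=0: 0.4791, 0.2132, 0.0766, 0.5096
  X=1: 0.1170, 0.5196, 0.3871, 0.0251
Sum of the 8 terms: H(X,Y) = 2.3273 bits

Marginal of Y (column sums):
  P(Y=0) = 0.218 + 0.021 = 0.239
  P(Y=1) = 0.049 + 0.295 = 0.344
  P(Y=2) = 0.012 + 0.133 = 0.145
  P(Y=3) = 0.269 + 0.003 = 0.272
H(Y) = -[0.239·log₂(0.239) + 0.344·log₂(0.344) + 0.145·log₂(0.145) + 0.272·log₂(0.272)]
  = 0.4935 + 0.5296 + 0.4040 + 0.5109 = 1.9380 bits

H(X|Y) = H(X,Y) - H(Y) = 2.3273 - 1.9380 = 0.3893 bits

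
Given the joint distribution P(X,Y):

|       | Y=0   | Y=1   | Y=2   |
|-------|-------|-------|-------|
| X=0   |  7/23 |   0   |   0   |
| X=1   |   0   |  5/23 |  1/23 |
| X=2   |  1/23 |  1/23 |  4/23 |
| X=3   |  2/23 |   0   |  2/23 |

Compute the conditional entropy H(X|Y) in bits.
1.0921 bits

H(X|Y) = H(X,Y) - H(Y)

H(X,Y) = -Σ_{x,y} P(x,y) log₂ P(x,y). Per-cell terms -P(x,y)·log₂P(x,y):
  X=0: 0.5223239, 0.0000000, 0.0000000
  X=1: 0.0000000, 0.4786161, 0.1966766
  X=2: 0.1966766, 0.1966766, 0.4388803
  X=3: 0.3063967, 0.0000000, 0.3063967
  (cells with P = 0 contribute 0)
Sum of the 12 terms: H(X,Y) = 2.6426435 bits

Marginal of Y (column sums):
  P(Y=0) = 7/23 + 0 + 1/23 + 2/23 = 10/23
  P(Y=1) = 0 + 5/23 + 1/23 + 0 = 6/23
  P(Y=2) = 0 + 1/23 + 4/23 + 2/23 = 7/23
H(Y) = -[(10/23)·log₂(10/23) + (6/23)·log₂(6/23) + (7/23)·log₂(7/23)]
  = 0.5224495 + 0.5057216 + 0.5223239 = 1.5504950 bits

H(X|Y) = H(X,Y) - H(Y) = 2.6426435 - 1.5504950 = 1.0921 bits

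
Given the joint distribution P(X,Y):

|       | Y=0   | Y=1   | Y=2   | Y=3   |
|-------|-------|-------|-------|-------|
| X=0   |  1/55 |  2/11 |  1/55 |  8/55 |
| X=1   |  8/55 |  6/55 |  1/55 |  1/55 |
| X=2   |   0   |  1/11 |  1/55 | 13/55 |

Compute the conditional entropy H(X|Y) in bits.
1.2216 bits

H(X|Y) = H(X,Y) - H(Y)

H(X,Y) = -Σ_{x,y} P(x,y) log₂ P(x,y). Per-cell terms -P(x,y)·log₂P(x,y):
  X=0: 0.105116, 0.447169, 0.105116, 0.404561
  X=1: 0.404561, 0.348698, 0.105116, 0.105116
  X=2: 0.000000, 0.314494, 0.105116, 0.491854
  (cells with P = 0 contribute 0)
Sum of the 12 terms: H(X,Y) = 2.93692 bits

Marginal of Y (column sums):
  P(Y=0) = 1/55 + 8/55 + 0 = 9/55
  P(Y=1) = 2/11 + 6/55 + 1/11 = 21/55
  P(Y=2) = 1/55 + 1/55 + 1/55 = 3/55
  P(Y=3) = 8/55 + 1/55 + 13/55 = 2/5
H(Y) = -[(9/55)·log₂(9/55) + (21/55)·log₂(21/55) + (3/55)·log₂(3/55) + (2/5)·log₂(2/5)]
  = 0.427326 + 0.530362 + 0.228894 + 0.528771 = 1.71535 bits

H(X|Y) = H(X,Y) - H(Y) = 2.93692 - 1.71535 = 1.2216 bits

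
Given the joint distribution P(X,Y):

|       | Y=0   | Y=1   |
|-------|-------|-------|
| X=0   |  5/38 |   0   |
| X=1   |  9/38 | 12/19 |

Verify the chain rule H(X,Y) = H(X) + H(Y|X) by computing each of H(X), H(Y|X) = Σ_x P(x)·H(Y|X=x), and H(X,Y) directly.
H(X) = 0.5618 bits, H(Y|X) = 0.7341 bits, H(X,Y) = 1.2959 bits

Marginal of X (row sums):
  P(X=0) = 5/38 + 0 = 5/38
  P(X=1) = 9/38 + 12/19 = 33/38
H(X) = -[(5/38)·log₂(5/38) + (33/38)·log₂(33/38)]
  = 0.385000 + 0.176753 = 0.5618 bits

H(Y|X) = Σ_x P(x)·H(Y|X=x):
  X=0: P(X=0) = 5/38, P(Y|X=0) = (1, 0) → H(Y|X=0) = 0.000000
  X=1: P(X=1) = 33/38, P(Y|X=1) = (3/11, 8/11) → H(Y|X=1) = 0.845351
H(Y|X) = (5/38)·0.000000 + (33/38)·0.845351 = 0.7341 bits

H(X,Y) = -Σ_{x,y} P(x,y) log₂ P(x,y). Per-cell terms -P(x,y)·log₂P(x,y):
  X=0: 0.385000, 0.000000
  X=1: 0.492158, 0.418715
  (cells with P = 0 contribute 0)
Sum of the 4 terms: H(X,Y) = 1.2959 bits

Chain rule check:
  H(X) + H(Y|X) = 0.5618 + 0.7341 = 1.2959 bits
  H(X,Y) = 1.2959 bits
✓ Chain rule verified.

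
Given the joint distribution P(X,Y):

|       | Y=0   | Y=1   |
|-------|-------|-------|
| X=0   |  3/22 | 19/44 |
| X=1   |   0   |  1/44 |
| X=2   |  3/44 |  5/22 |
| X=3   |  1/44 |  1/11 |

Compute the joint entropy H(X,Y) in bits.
2.2277 bits

H(X,Y) = -Σ_{x,y} P(x,y) log₂ P(x,y). Per-cell terms -P(x,y)·log₂P(x,y):
  X=0: 0.39197, 0.52315
  X=1: 0.00000, 0.12408
  X=2: 0.26417, 0.48580
  X=3: 0.12408, 0.31449
  (cells with P = 0 contribute 0)
Sum of the 8 terms: H(X,Y) = 2.2277 bits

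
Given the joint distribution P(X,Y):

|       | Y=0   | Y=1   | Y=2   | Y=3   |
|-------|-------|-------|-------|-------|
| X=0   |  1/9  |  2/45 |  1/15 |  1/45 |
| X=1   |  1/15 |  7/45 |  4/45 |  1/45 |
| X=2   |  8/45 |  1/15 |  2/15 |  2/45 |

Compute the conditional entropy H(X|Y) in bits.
1.4687 bits

H(X|Y) = H(X,Y) - H(Y)

H(X,Y) = -Σ_{x,y} P(x,y) log₂ P(x,y). Per-cell terms -P(x,y)·log₂P(x,y):
  X=0: 0.3522, 0.1996, 0.2605, 0.1220
  X=1: 0.2605, 0.4176, 0.3104, 0.1220
  X=2: 0.4430, 0.2605, 0.3876, 0.1996
Sum of the 12 terms: H(X,Y) = 3.3355 bits

Marginal of Y (column sums):
  P(Y=0) = 1/9 + 1/15 + 8/45 = 16/45
  P(Y=1) = 2/45 + 7/45 + 1/15 = 4/15
  P(Y=2) = 1/15 + 4/45 + 2/15 = 13/45
  P(Y=3) = 1/45 + 1/45 + 2/45 = 4/45
H(Y) = -[(16/45)·log₂(16/45) + (4/15)·log₂(4/15) + (13/45)·log₂(13/45) + (4/45)·log₂(4/45)]
  = 0.5304 + 0.5085 + 0.5175 + 0.3104 = 1.8668 bits

H(X|Y) = H(X,Y) - H(Y) = 3.3355 - 1.8668 = 1.4687 bits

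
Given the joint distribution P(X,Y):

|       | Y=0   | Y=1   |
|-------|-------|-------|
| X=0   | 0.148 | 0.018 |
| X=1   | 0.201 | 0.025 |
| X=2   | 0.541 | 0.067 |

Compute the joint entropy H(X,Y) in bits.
1.8513 bits

H(X,Y) = -Σ_{x,y} P(x,y) log₂ P(x,y). Per-cell terms -P(x,y)·log₂P(x,y):
  X=0: 0.4079, 0.1043
  X=1: 0.4653, 0.1330
  X=2: 0.4795, 0.2613
Sum of the 6 terms: H(X,Y) = 1.8513 bits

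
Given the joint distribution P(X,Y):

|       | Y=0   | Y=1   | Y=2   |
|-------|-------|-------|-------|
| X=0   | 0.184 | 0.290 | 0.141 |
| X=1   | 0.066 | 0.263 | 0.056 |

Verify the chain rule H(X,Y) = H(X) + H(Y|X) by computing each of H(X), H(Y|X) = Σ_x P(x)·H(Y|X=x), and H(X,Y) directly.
H(X) = 0.9615 bits, H(Y|X) = 1.4027 bits, H(X,Y) = 2.3642 bits

Marginal of X (row sums):
  P(X=0) = 0.184 + 0.290 + 0.141 = 0.615
  P(X=1) = 0.066 + 0.263 + 0.056 = 0.385
H(X) = -[0.615·log₂(0.615) + 0.385·log₂(0.385)]
  = 0.43133 + 0.53017 = 0.9615 bits

H(Y|X) = Σ_x P(x)·H(Y|X=x):
  X=0: P(X=0) = 0.615, P(Y|X=0) = (184/615, 58/123, 47/205) → H(Y|X=0) = 1.51943
  X=1: P(X=1) = 0.385, P(Y|X=1) = (6/35, 263/385, 8/55) → H(Y|X=1) = 1.21631
H(Y|X) = 0.615·1.51943 + 0.385·1.21631 = 1.4027 bits

H(X,Y) = -Σ_{x,y} P(x,y) log₂ P(x,y). Per-cell terms -P(x,y)·log₂P(x,y):
  X=0: 0.44937, 0.51790, 0.39850
  X=1: 0.25881, 0.50677, 0.23287
Sum of the 6 terms: H(X,Y) = 2.3642 bits

Chain rule check:
  H(X) + H(Y|X) = 0.9615 + 1.4027 = 2.3642 bits
  H(X,Y) = 2.3642 bits
✓ Chain rule verified.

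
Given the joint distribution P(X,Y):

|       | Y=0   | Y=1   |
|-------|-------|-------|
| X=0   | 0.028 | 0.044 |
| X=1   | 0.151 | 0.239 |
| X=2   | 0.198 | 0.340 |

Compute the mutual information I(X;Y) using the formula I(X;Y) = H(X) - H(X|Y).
0.0003 bits

I(X;Y) = H(X) - H(X|Y)

Marginal of X (row sums):
  P(X=0) = 0.028 + 0.044 = 0.072
  P(X=1) = 0.151 + 0.239 = 0.390
  P(X=2) = 0.198 + 0.340 = 0.538
H(X) = -[0.072·log₂(0.072) + 0.390·log₂(0.390) + 0.538·log₂(0.538)]
  = 0.273302 + 0.529797 + 0.481145 = 1.28424 bits

Marginal of Y (column sums):
  P(Y=0) = 0.028 + 0.151 + 0.198 = 0.377
  P(Y=1) = 0.044 + 0.239 + 0.340 = 0.623
H(X|Y) = Σ_y P(y)·H(X|Y=y):
  Y=0: P(Y=0) = 0.377, P(X|Y=0) = (28/377, 151/377, 198/377) → H(X|Y=0) = 1.295244
  Y=1: P(Y=1) = 0.623, P(X|Y=1) = (44/623, 239/623, 340/623) → H(X|Y=1) = 1.277125
H(X|Y) = 0.377·1.295244 + 0.623·1.277125 = 1.28396 bits

I(X;Y) = H(X) - H(X|Y) = 1.28424 - 1.28396 = 0.0003 bits

Cross-check via I(X;Y) = H(X) + H(Y) - H(X,Y): computing H(Y) from the column sums and H(X,Y) from the 6 cells in the same way gives H(Y) = 0.95590 bits and H(X,Y) = 2.23985 bits, so
I(X;Y) = 1.28424 + 0.95590 - 2.23985 = 0.0003 bits ✓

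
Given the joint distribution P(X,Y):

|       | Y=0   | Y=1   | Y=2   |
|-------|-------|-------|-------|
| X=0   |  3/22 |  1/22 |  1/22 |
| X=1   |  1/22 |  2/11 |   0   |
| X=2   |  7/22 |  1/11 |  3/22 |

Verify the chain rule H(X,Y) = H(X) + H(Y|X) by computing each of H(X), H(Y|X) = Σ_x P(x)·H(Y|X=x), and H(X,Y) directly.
H(X) = 1.4486 bits, H(Y|X) = 1.2308 bits, H(X,Y) = 2.6794 bits

Marginal of X (row sums):
  P(X=0) = 3/22 + 1/22 + 1/22 = 5/22
  P(X=1) = 1/22 + 2/11 + 0 = 5/22
  P(X=2) = 7/22 + 1/11 + 3/22 = 6/11
H(X) = -[(5/22)·log₂(5/22) + (5/22)·log₂(5/22) + (6/11)·log₂(6/11)]
  = 0.48580 + 0.48580 + 0.47698 = 1.4486 bits

H(Y|X) = Σ_x P(x)·H(Y|X=x):
  X=0: P(X=0) = 5/22, P(Y|X=0) = (3/5, 1/5, 1/5) → H(Y|X=0) = 1.37095
  X=1: P(X=1) = 5/22, P(Y|X=1) = (1/5, 4/5, 0) → H(Y|X=1) = 0.72193
  X=2: P(X=2) = 6/11, P(Y|X=2) = (7/12, 1/6, 1/4) → H(Y|X=2) = 1.38443
H(Y|X) = (5/22)·1.37095 + (5/22)·0.72193 + (6/11)·1.38443 = 1.2308 bits

H(X,Y) = -Σ_{x,y} P(x,y) log₂ P(x,y). Per-cell terms -P(x,y)·log₂P(x,y):
  X=0: 0.39197, 0.20270, 0.20270
  X=1: 0.20270, 0.44717, 0.00000
  X=2: 0.52566, 0.31449, 0.39197
  (cells with P = 0 contribute 0)
Sum of the 9 terms: H(X,Y) = 2.6794 bits

Chain rule check:
  H(X) + H(Y|X) = 1.4486 + 1.2308 = 2.6794 bits
  H(X,Y) = 2.6794 bits
✓ Chain rule verified.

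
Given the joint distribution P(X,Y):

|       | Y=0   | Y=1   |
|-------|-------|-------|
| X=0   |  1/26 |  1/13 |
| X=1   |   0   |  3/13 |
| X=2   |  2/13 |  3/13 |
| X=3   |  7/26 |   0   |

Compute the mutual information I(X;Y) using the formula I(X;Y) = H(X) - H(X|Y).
0.5163 bits

I(X;Y) = H(X) - H(X|Y)

Marginal of X (row sums):
  P(X=0) = 1/26 + 1/13 = 3/26
  P(X=1) = 0 + 3/13 = 3/13
  P(X=2) = 2/13 + 3/13 = 5/13
  P(X=3) = 7/26 + 0 = 7/26
H(X) = -[(3/26)·log₂(3/26) + (3/13)·log₂(3/13) + (5/13)·log₂(5/13) + (7/26)·log₂(7/26)]
  = 0.359478 + 0.488187 + 0.530197 + 0.509677 = 1.88754 bits

Marginal of Y (column sums):
  P(Y=0) = 1/26 + 0 + 2/13 + 7/26 = 6/13
  P(Y=1) = 1/13 + 3/13 + 3/13 + 0 = 7/13
H(X|Y) = Σ_y P(y)·H(X|Y=y):
  Y=0: P(Y=0) = 6/13, P(X|Y=0) = (1/12, 0, 1/3, 7/12) → H(X|Y=0) = 1.280672
  Y=1: P(Y=1) = 7/13, P(X|Y=1) = (1/7, 3/7, 3/7, 0) → H(X|Y=1) = 1.448816
H(X|Y) = (6/13)·1.280672 + (7/13)·1.448816 = 1.37121 bits

I(X;Y) = H(X) - H(X|Y) = 1.88754 - 1.37121 = 0.5163 bits

Cross-check via I(X;Y) = H(X) + H(Y) - H(X,Y): computing H(Y) from the column sums and H(X,Y) from the 8 cells in the same way gives H(Y) = 0.99573 bits and H(X,Y) = 2.36694 bits, so
I(X;Y) = 1.88754 + 0.99573 - 2.36694 = 0.5163 bits ✓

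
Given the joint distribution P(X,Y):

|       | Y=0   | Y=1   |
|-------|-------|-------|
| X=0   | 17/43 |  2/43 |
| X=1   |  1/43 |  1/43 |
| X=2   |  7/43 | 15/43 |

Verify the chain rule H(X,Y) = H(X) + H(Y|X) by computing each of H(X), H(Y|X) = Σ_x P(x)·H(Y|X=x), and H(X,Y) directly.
H(X) = 1.2212 bits, H(Y|X) = 0.7227 bits, H(X,Y) = 1.9439 bits

Marginal of X (row sums):
  P(X=0) = 17/43 + 2/43 = 19/43
  P(X=1) = 1/43 + 1/43 = 2/43
  P(X=2) = 7/43 + 15/43 = 22/43
H(X) = -[(19/43)·log₂(19/43) + (2/43)·log₂(2/43) + (22/43)·log₂(22/43)]
  = 0.52066 + 0.20587 + 0.49466 = 1.2212 bits

H(Y|X) = Σ_x P(x)·H(Y|X=x):
  X=0: P(X=0) = 19/43, P(Y|X=0) = (17/19, 2/19) → H(Y|X=0) = 0.48546
  X=1: P(X=1) = 2/43, P(Y|X=1) = (1/2, 1/2) → H(Y|X=1) = 1.00000
  X=2: P(X=2) = 22/43, P(Y|X=2) = (7/22, 15/22) → H(Y|X=2) = 0.90239
H(Y|X) = (19/43)·0.48546 + (2/43)·1.00000 + (22/43)·0.90239 = 0.7227 bits

H(X,Y) = -Σ_{x,y} P(x,y) log₂ P(x,y). Per-cell terms -P(x,y)·log₂P(x,y):
  X=0: 0.52929, 0.20587
  X=1: 0.12619, 0.12619
  X=2: 0.42633, 0.53001
Sum of the 6 terms: H(X,Y) = 1.9439 bits

Chain rule check:
  H(X) + H(Y|X) = 1.2212 + 0.7227 = 1.9439 bits
  H(X,Y) = 1.9439 bits
✓ Chain rule verified.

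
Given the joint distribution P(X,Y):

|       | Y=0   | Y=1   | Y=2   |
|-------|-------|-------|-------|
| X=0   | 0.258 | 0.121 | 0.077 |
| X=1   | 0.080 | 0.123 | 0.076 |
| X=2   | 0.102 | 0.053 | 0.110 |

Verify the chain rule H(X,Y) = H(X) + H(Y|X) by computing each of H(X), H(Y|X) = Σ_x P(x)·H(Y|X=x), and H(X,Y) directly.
H(X) = 1.5381 bits, H(Y|X) = 1.4764 bits, H(X,Y) = 3.0145 bits

Marginal of X (row sums):
  P(X=0) = 0.258 + 0.121 + 0.077 = 0.456
  P(X=1) = 0.080 + 0.123 + 0.076 = 0.279
  P(X=2) = 0.102 + 0.053 + 0.110 = 0.265
H(X) = -[0.456·log₂(0.456) + 0.279·log₂(0.279) + 0.265·log₂(0.265)]
  = 0.51660 + 0.51382 + 0.50772 = 1.5381 bits

H(Y|X) = Σ_x P(x)·H(Y|X=x):
  X=0: P(X=0) = 0.456, P(Y|X=0) = (43/76, 121/456, 77/456) → H(Y|X=0) = 1.40609
  X=1: P(X=1) = 0.279, P(Y|X=1) = (80/279, 41/93, 76/279) → H(Y|X=1) = 1.54876
  X=2: P(X=2) = 0.265, P(Y|X=2) = (102/265, 1/5, 22/53) → H(Y|X=2) = 1.52111
H(Y|X) = 0.456·1.40609 + 0.279·1.54876 + 0.265·1.52111 = 1.4764 bits

H(X,Y) = -Σ_{x,y} P(x,y) log₂ P(x,y). Per-cell terms -P(x,y)·log₂P(x,y):
  X=0: 0.50428, 0.36868, 0.28482
  X=1: 0.29151, 0.37186, 0.28256
  X=2: 0.33592, 0.22461, 0.35029
Sum of the 9 terms: H(X,Y) = 3.0145 bits

Chain rule check:
  H(X) + H(Y|X) = 1.5381 + 1.4764 = 3.0145 bits
  H(X,Y) = 3.0145 bits
✓ Chain rule verified.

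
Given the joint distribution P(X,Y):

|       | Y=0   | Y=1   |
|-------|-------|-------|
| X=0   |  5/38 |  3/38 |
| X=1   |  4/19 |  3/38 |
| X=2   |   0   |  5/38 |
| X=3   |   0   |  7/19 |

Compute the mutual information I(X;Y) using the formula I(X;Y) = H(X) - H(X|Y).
0.4812 bits

I(X;Y) = H(X) - H(X|Y)

Marginal of X (row sums):
  P(X=0) = 5/38 + 3/38 = 4/19
  P(X=1) = 4/19 + 3/38 = 11/38
  P(X=2) = 0 + 5/38 = 5/38
  P(X=3) = 0 + 7/19 = 7/19
H(X) = -[(4/19)·log₂(4/19) + (11/38)·log₂(11/38) + (5/38)·log₂(5/38) + (7/19)·log₂(7/19)]
  = 0.47325 + 0.51772 + 0.38500 + 0.53074 = 1.9067 bits

Marginal of Y (column sums):
  P(Y=0) = 5/38 + 4/19 + 0 + 0 = 13/38
  P(Y=1) = 3/38 + 3/38 + 5/38 + 7/19 = 25/38
H(X|Y) = Σ_y P(y)·H(X|Y=y):
  Y=0: P(Y=0) = 13/38, P(X|Y=0) = (5/13, 8/13, 0, 0) → H(X|Y=0) = 0.96124
  Y=1: P(Y=1) = 25/38, P(X|Y=1) = (3/25, 3/25, 1/5, 14/25) → H(X|Y=1) = 1.66696
H(X|Y) = (13/38)·0.96124 + (25/38)·1.66696 = 1.4255 bits

I(X;Y) = H(X) - H(X|Y) = 1.9067 - 1.4255 = 0.4812 bits

Cross-check via I(X;Y) = H(X) + H(Y) - H(X,Y): computing H(Y) from the column sums and H(X,Y) from the 8 cells in the same way gives H(Y) = 0.9268 bits and H(X,Y) = 2.3523 bits, so
I(X;Y) = 1.9067 + 0.9268 - 2.3523 = 0.4812 bits ✓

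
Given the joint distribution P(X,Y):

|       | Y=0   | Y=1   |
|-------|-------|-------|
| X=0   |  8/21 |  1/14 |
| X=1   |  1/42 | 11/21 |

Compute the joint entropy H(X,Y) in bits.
1.4194 bits

H(X,Y) = -Σ_{x,y} P(x,y) log₂ P(x,y). Per-cell terms -P(x,y)·log₂P(x,y):
  X=0: 0.53041, 0.27195
  X=1: 0.12839, 0.48865
Sum of the 4 terms: H(X,Y) = 1.4194 bits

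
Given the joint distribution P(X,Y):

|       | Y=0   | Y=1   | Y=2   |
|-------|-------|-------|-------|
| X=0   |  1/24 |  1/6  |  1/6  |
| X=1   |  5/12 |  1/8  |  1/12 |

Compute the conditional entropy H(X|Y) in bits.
0.7184 bits

H(X|Y) = H(X,Y) - H(Y)

H(X,Y) = -Σ_{x,y} P(x,y) log₂ P(x,y). Per-cell terms -P(x,y)·log₂P(x,y):
  X=0: 0.19104, 0.43083, 0.43083
  X=1: 0.52626, 0.37500, 0.29875
Sum of the 6 terms: H(X,Y) = 2.2527 bits

Marginal of Y (column sums):
  P(Y=0) = 1/24 + 5/12 = 11/24
  P(Y=1) = 1/6 + 1/8 = 7/24
  P(Y=2) = 1/6 + 1/12 = 1/4
H(Y) = -[(11/24)·log₂(11/24) + (7/24)·log₂(7/24) + (1/4)·log₂(1/4)]
  = 0.51587 + 0.51847 + 0.50000 = 1.5343 bits

H(X|Y) = H(X,Y) - H(Y) = 2.2527 - 1.5343 = 0.7184 bits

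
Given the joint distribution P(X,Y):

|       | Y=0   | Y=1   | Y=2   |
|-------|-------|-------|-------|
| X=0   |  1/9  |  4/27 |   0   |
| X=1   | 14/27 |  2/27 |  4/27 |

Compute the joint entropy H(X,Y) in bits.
1.9379 bits

H(X,Y) = -Σ_{x,y} P(x,y) log₂ P(x,y). Per-cell terms -P(x,y)·log₂P(x,y):
  X=0: 0.35221, 0.40813, 0.00000
  X=1: 0.49131, 0.27814, 0.40813
  (cells with P = 0 contribute 0)
Sum of the 6 terms: H(X,Y) = 1.9379 bits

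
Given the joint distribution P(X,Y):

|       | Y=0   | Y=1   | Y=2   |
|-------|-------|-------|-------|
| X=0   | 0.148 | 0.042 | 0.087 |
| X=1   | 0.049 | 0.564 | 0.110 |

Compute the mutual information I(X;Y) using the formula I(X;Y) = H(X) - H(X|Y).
0.2767 bits

I(X;Y) = H(X) - H(X|Y)

Marginal of X (row sums):
  P(X=0) = 0.148 + 0.042 + 0.087 = 0.277
  P(X=1) = 0.049 + 0.564 + 0.110 = 0.723
H(X) = -[0.277·log₂(0.277) + 0.723·log₂(0.723)]
  = 0.513016 + 0.338315 = 0.85133 bits

Marginal of Y (column sums):
  P(Y=0) = 0.148 + 0.049 = 0.197
  P(Y=1) = 0.042 + 0.564 = 0.606
  P(Y=2) = 0.087 + 0.110 = 0.197
H(X|Y) = Σ_y P(y)·H(X|Y=y):
  Y=0: P(Y=0) = 0.197, P(X|Y=0) = (148/197, 49/197) → H(X|Y=0) = 0.809261
  Y=1: P(Y=1) = 0.606, P(X|Y=1) = (7/101, 94/101) → H(X|Y=1) = 0.363332
  Y=2: P(Y=2) = 0.197, P(X|Y=2) = (87/197, 110/197) → H(X|Y=2) = 0.990145
H(X|Y) = 0.197·0.809261 + 0.606·0.363332 + 0.197·0.990145 = 0.57466 bits

I(X;Y) = H(X) - H(X|Y) = 0.85133 - 0.57466 = 0.2767 bits

Cross-check via I(X;Y) = H(X) + H(Y) - H(X,Y): computing H(Y) from the column sums and H(X,Y) from the 6 cells in the same way gives H(Y) = 1.36133 bits and H(X,Y) = 1.93599 bits, so
I(X;Y) = 0.85133 + 1.36133 - 1.93599 = 0.2767 bits ✓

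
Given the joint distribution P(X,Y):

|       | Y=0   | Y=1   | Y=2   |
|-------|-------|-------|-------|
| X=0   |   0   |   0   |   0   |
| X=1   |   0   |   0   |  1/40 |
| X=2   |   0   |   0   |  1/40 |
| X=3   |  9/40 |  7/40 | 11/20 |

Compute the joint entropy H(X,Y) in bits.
1.6647 bits

H(X,Y) = -Σ_{x,y} P(x,y) log₂ P(x,y). Per-cell terms -P(x,y)·log₂P(x,y):
  X=0: 0.0000, 0.0000, 0.0000
  X=1: 0.0000, 0.0000, 0.1330
  X=2: 0.0000, 0.0000, 0.1330
  X=3: 0.4842, 0.4401, 0.4744
  (cells with P = 0 contribute 0)
Sum of the 12 terms: H(X,Y) = 1.6647 bits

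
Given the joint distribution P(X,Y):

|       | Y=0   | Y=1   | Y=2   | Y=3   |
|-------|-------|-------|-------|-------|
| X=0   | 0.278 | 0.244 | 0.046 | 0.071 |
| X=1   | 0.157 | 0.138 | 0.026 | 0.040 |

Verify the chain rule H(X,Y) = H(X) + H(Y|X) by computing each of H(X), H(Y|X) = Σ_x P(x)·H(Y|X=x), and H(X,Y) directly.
H(X) = 0.9435 bits, H(Y|X) = 1.6781 bits, H(X,Y) = 2.6216 bits

Marginal of X (row sums):
  P(X=0) = 0.278 + 0.244 + 0.046 + 0.071 = 0.639
  P(X=1) = 0.157 + 0.138 + 0.026 + 0.040 = 0.361
H(X) = -[0.639·log₂(0.639) + 0.361·log₂(0.361)]
  = 0.4129 + 0.5306 = 0.9435 bits

H(Y|X) = Σ_x P(x)·H(Y|X=x):
  X=0: P(X=0) = 0.639, P(Y|X=0) = (278/639, 244/639, 46/639, 1/9) → H(Y|X=0) = 1.6782
  X=1: P(X=1) = 0.361, P(Y|X=1) = (157/361, 138/361, 26/361, 40/361) → H(Y|X=1) = 1.6778
H(Y|X) = 0.639·1.6782 + 0.361·1.6778 = 1.6781 bits

H(X,Y) = -Σ_{x,y} P(x,y) log₂ P(x,y). Per-cell terms -P(x,y)·log₂P(x,y):
  X=0: 0.5134, 0.4966, 0.2043, 0.2709
  X=1: 0.4194, 0.3943, 0.1369, 0.1858
Sum of the 8 terms: H(X,Y) = 2.6216 bits

Chain rule check:
  H(X) + H(Y|X) = 0.9435 + 1.6781 = 2.6216 bits
  H(X,Y) = 2.6216 bits
✓ Chain rule verified.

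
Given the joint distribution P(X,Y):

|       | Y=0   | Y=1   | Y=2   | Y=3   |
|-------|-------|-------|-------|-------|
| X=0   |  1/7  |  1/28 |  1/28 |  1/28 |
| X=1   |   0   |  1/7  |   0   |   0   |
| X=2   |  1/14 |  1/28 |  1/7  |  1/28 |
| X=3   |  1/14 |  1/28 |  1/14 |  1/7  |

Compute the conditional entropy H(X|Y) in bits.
1.4576 bits

H(X|Y) = H(X,Y) - H(Y)

H(X,Y) = -Σ_{x,y} P(x,y) log₂ P(x,y). Per-cell terms -P(x,y)·log₂P(x,y):
  X=0: 0.40105, 0.17169, 0.17169, 0.17169
  X=1: 0.00000, 0.40105, 0.00000, 0.00000
  X=2: 0.27195, 0.17169, 0.40105, 0.17169
  X=3: 0.27195, 0.17169, 0.27195, 0.40105
  (cells with P = 0 contribute 0)
Sum of the 16 terms: H(X,Y) = 3.4502 bits

Marginal of Y (column sums):
  P(Y=0) = 1/7 + 0 + 1/14 + 1/14 = 2/7
  P(Y=1) = 1/28 + 1/7 + 1/28 + 1/28 = 1/4
  P(Y=2) = 1/28 + 0 + 1/7 + 1/14 = 1/4
  P(Y=3) = 1/28 + 0 + 1/28 + 1/7 = 3/14
H(Y) = -[(2/7)·log₂(2/7) + (1/4)·log₂(1/4) + (1/4)·log₂(1/4) + (3/14)·log₂(3/14)]
  = 0.51639 + 0.50000 + 0.50000 + 0.47623 = 1.9926 bits

H(X|Y) = H(X,Y) - H(Y) = 3.4502 - 1.9926 = 1.4576 bits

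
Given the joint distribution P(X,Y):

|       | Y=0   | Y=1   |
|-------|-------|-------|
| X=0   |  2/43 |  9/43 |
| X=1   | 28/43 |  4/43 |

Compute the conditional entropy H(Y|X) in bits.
0.5795 bits

H(Y|X) = H(X,Y) - H(X)

H(X,Y) = -Σ_{x,y} P(x,y) log₂ P(x,y). Per-cell terms -P(x,y)·log₂P(x,y):
  X=0: 0.20587, 0.47226
  X=1: 0.40301, 0.31872
Sum of the 4 terms: H(X,Y) = 1.3999 bits

Marginal of X (row sums):
  P(X=0) = 2/43 + 9/43 = 11/43
  P(X=1) = 28/43 + 4/43 = 32/43
H(X) = -[(11/43)·log₂(11/43) + (32/43)·log₂(32/43)]
  = 0.50314 + 0.31722 = 0.8204 bits

H(Y|X) = H(X,Y) - H(X) = 1.3999 - 0.8204 = 0.5795 bits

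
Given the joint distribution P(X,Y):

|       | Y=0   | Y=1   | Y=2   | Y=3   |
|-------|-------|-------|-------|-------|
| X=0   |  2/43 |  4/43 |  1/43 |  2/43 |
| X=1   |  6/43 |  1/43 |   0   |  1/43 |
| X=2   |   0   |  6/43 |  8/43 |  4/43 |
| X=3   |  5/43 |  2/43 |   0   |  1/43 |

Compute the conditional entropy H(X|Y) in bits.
1.3979 bits

H(X|Y) = H(X,Y) - H(Y)

H(X,Y) = -Σ_{x,y} P(x,y) log₂ P(x,y). Per-cell terms -P(x,y)·log₂P(x,y):
  X=0: 0.20587, 0.31872, 0.12619, 0.20587
  X=1: 0.39646, 0.12619, 0.00000, 0.12619
  X=2: 0.00000, 0.39646, 0.45140, 0.31872
  X=3: 0.36097, 0.20587, 0.00000, 0.12619
  (cells with P = 0 contribute 0)
Sum of the 16 terms: H(X,Y) = 3.3651 bits

Marginal of Y (column sums):
  P(Y=0) = 2/43 + 6/43 + 0 + 5/43 = 13/43
  P(Y=1) = 4/43 + 1/43 + 6/43 + 2/43 = 13/43
  P(Y=2) = 1/43 + 0 + 8/43 + 0 = 9/43
  P(Y=3) = 2/43 + 1/43 + 4/43 + 1/43 = 8/43
H(Y) = -[(13/43)·log₂(13/43) + (13/43)·log₂(13/43) + (9/43)·log₂(9/43) + (8/43)·log₂(8/43)]
  = 0.52176 + 0.52176 + 0.47226 + 0.45140 = 1.9672 bits

H(X|Y) = H(X,Y) - H(Y) = 3.3651 - 1.9672 = 1.3979 bits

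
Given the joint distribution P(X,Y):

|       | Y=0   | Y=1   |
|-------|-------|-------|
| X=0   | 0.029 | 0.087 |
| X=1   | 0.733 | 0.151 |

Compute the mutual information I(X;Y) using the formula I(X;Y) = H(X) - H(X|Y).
0.1145 bits

I(X;Y) = H(X) - H(X|Y)

Marginal of X (row sums):
  P(X=0) = 0.029 + 0.087 = 0.116
  P(X=1) = 0.733 + 0.151 = 0.884
H(X) = -[0.116·log₂(0.116) + 0.884·log₂(0.884)]
  = 0.360505 + 0.157247 = 0.51775 bits

Marginal of Y (column sums):
  P(Y=0) = 0.029 + 0.733 = 0.762
  P(Y=1) = 0.087 + 0.151 = 0.238
H(X|Y) = Σ_y P(y)·H(X|Y=y):
  Y=0: P(Y=0) = 0.762, P(X|Y=0) = (29/762, 733/762) → H(X|Y=0) = 0.233315
  Y=1: P(Y=1) = 0.238, P(X|Y=1) = (87/238, 151/238) → H(X|Y=1) = 0.947191
H(X|Y) = 0.762·0.233315 + 0.238·0.947191 = 0.40322 bits

I(X;Y) = H(X) - H(X|Y) = 0.51775 - 0.40322 = 0.1145 bits

Cross-check via I(X;Y) = H(X) + H(Y) - H(X,Y): computing H(Y) from the column sums and H(X,Y) from the 4 cells in the same way gives H(Y) = 0.79170 bits and H(X,Y) = 1.19492 bits, so
I(X;Y) = 0.51775 + 0.79170 - 1.19492 = 0.1145 bits ✓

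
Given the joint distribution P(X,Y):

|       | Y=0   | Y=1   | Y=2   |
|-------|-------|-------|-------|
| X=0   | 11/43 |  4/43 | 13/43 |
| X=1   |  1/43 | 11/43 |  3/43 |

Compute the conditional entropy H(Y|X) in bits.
1.3079 bits

H(Y|X) = H(X,Y) - H(X)

H(X,Y) = -Σ_{x,y} P(x,y) log₂ P(x,y). Per-cell terms -P(x,y)·log₂P(x,y):
  X=0: 0.5031434, 0.3187223, 0.5217611
  X=1: 0.1261922, 0.5031434, 0.2679978
Sum of the 6 terms: H(X,Y) = 2.240960 bits

Marginal of X (row sums):
  P(X=0) = 11/43 + 4/43 + 13/43 = 28/43
  P(X=1) = 1/43 + 11/43 + 3/43 = 15/43
H(X) = -[(28/43)·log₂(28/43) + (15/43)·log₂(15/43)]
  = 0.4030111 + 0.5300142 = 0.933025 bits

H(Y|X) = H(X,Y) - H(X) = 2.240960 - 0.933025 = 1.3079 bits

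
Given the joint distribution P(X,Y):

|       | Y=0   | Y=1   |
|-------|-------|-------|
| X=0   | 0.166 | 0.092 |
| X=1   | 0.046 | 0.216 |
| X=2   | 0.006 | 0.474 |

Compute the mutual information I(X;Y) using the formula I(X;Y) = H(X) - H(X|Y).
0.2919 bits

I(X;Y) = H(X) - H(X|Y)

Marginal of X (row sums):
  P(X=0) = 0.166 + 0.092 = 0.258
  P(X=1) = 0.046 + 0.216 = 0.262
  P(X=2) = 0.006 + 0.474 = 0.480
H(X) = -[0.258·log₂(0.258) + 0.262·log₂(0.262) + 0.480·log₂(0.480)]
  = 0.504276 + 0.506279 + 0.508269 = 1.51882 bits

Marginal of Y (column sums):
  P(Y=0) = 0.166 + 0.046 + 0.006 = 0.218
  P(Y=1) = 0.092 + 0.216 + 0.474 = 0.782
H(X|Y) = Σ_y P(y)·H(X|Y=y):
  Y=0: P(Y=0) = 0.218, P(X|Y=0) = (83/109, 23/109, 3/109) → H(X|Y=0) = 0.915661
  Y=1: P(Y=1) = 0.782, P(X|Y=1) = (2/17, 108/391, 237/391) → H(X|Y=1) = 1.313726
H(X|Y) = 0.218·0.915661 + 0.782·1.313726 = 1.22695 bits

I(X;Y) = H(X) - H(X|Y) = 1.51882 - 1.22695 = 0.2919 bits

Cross-check via I(X;Y) = H(X) + H(Y) - H(X,Y): computing H(Y) from the column sums and H(X,Y) from the 6 cells in the same way gives H(Y) = 0.75650 bits and H(X,Y) = 1.98345 bits, so
I(X;Y) = 1.51882 + 0.75650 - 1.98345 = 0.2919 bits ✓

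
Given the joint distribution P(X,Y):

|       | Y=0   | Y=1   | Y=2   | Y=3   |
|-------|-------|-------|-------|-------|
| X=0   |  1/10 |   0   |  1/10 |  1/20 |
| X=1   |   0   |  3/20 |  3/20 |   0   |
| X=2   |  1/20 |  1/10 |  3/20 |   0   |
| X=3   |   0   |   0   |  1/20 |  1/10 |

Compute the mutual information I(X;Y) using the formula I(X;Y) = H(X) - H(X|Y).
0.5835 bits

I(X;Y) = H(X) - H(X|Y)

Marginal of X (row sums):
  P(X=0) = 1/10 + 0 + 1/10 + 1/20 = 1/4
  P(X=1) = 0 + 3/20 + 3/20 + 0 = 3/10
  P(X=2) = 1/20 + 1/10 + 3/20 + 0 = 3/10
  P(X=3) = 0 + 0 + 1/20 + 1/10 = 3/20
H(X) = -[(1/4)·log₂(1/4) + (3/10)·log₂(3/10) + (3/10)·log₂(3/10) + (3/20)·log₂(3/20)]
  = 0.5000 + 0.5211 + 0.5211 + 0.4105 = 1.9527 bits

Marginal of Y (column sums):
  P(Y=0) = 1/10 + 0 + 1/20 + 0 = 3/20
  P(Y=1) = 0 + 3/20 + 1/10 + 0 = 1/4
  P(Y=2) = 1/10 + 3/20 + 3/20 + 1/20 = 9/20
  P(Y=3) = 1/20 + 0 + 0 + 1/10 = 3/20
H(X|Y) = Σ_y P(y)·H(X|Y=y):
  Y=0: P(Y=0) = 3/20, P(X|Y=0) = (2/3, 0, 1/3, 0) → H(X|Y=0) = 0.9183
  Y=1: P(Y=1) = 1/4, P(X|Y=1) = (0, 3/5, 2/5, 0) → H(X|Y=1) = 0.9710
  Y=2: P(Y=2) = 9/20, P(X|Y=2) = (2/9, 1/3, 1/3, 1/9) → H(X|Y=2) = 1.8911
  Y=3: P(Y=3) = 3/20, P(X|Y=3) = (1/3, 0, 0, 2/3) → H(X|Y=3) = 0.9183
H(X|Y) = (3/20)·0.9183 + (1/4)·0.9710 + (9/20)·1.8911 + (3/20)·0.9183 = 1.3692 bits

I(X;Y) = H(X) - H(X|Y) = 1.9527 - 1.3692 = 0.5835 bits

Cross-check via I(X;Y) = H(X) + H(Y) - H(X,Y): computing H(Y) from the column sums and H(X,Y) from the 16 cells in the same way gives H(Y) = 1.8395 bits and H(X,Y) = 3.2087 bits, so
I(X;Y) = 1.9527 + 1.8395 - 3.2087 = 0.5835 bits ✓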